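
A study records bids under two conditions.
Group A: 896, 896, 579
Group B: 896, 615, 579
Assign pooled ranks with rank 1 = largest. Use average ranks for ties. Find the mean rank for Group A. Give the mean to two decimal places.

3.17

Sorted (descending): 896, 896, 896, 615, 579, 579
The 3 values of 896 occupy positions 1–3 → average rank 2.
The 2 values of 579 occupy positions 5–6 → average rank (5+6)/2 = 5.5.
Group A values → pooled ranks: 896→2, 896→2, 579→5.5
Mean rank = (2 + 2 + 5.5) / 3 = 3.17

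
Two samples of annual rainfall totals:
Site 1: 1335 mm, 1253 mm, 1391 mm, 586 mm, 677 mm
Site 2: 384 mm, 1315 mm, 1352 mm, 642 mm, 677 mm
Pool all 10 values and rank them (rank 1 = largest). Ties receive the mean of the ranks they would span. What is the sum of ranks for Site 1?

24.5

Sorted (descending): 1391, 1352, 1335, 1315, 1253, 677, 677, 642, 586, 384
The 2 values of 677 occupy positions 6–7 → average rank (6+7)/2 = 6.5.
Site 1 values → pooled ranks: 1335→3, 1253→5, 1391→1, 586→9, 677→6.5
Rank sum = 3 + 5 + 1 + 9 + 6.5 = 24.5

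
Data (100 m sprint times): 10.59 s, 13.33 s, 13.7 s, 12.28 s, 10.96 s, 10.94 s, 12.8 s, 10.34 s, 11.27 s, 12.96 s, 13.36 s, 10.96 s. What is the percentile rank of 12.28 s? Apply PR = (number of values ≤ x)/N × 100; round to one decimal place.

N = 12.
Strictly below 12.28: 6. Equal to 12.28: 1.
PR = 7/12 × 100 = 58.3

58.3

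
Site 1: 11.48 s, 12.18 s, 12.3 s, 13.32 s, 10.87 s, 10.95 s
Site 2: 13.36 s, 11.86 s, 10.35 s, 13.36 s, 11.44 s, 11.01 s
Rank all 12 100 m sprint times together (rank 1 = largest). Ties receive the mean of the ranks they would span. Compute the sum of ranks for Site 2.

Sorted (descending): 13.36, 13.36, 13.32, 12.3, 12.18, 11.86, 11.48, 11.44, 11.01, 10.95, 10.87, 10.35
The 2 values of 13.36 occupy positions 1–2 → average rank (1+2)/2 = 1.5.
Site 2 values → pooled ranks: 13.36→1.5, 11.86→6, 10.35→12, 13.36→1.5, 11.44→8, 11.01→9
Rank sum = 1.5 + 6 + 12 + 1.5 + 8 + 9 = 38

38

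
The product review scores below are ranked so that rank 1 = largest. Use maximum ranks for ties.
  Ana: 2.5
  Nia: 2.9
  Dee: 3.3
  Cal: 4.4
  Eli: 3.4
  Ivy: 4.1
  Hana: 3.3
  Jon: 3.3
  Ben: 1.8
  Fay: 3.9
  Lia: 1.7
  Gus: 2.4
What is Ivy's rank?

Sorted (descending): 4.4, 4.1, 3.9, 3.4, 3.3, 3.3, 3.3, 2.9, 2.5, 2.4, 1.8, 1.7
The 3 values of 3.3 occupy positions 5–7 → each gets rank 7.
Ivy has value 4.1 → rank 2.

2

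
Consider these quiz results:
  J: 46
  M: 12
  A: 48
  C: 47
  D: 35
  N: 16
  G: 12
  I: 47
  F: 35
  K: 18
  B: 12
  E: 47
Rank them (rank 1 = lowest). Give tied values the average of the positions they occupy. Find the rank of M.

Sorted (ascending): 12, 12, 12, 16, 18, 35, 35, 46, 47, 47, 47, 48
The 3 values of 12 occupy positions 1–3 → average rank 2.
The 2 values of 35 occupy positions 6–7 → average rank (6+7)/2 = 6.5.
The 3 values of 47 occupy positions 9–11 → average rank 10.
M has value 12 → rank 2.

2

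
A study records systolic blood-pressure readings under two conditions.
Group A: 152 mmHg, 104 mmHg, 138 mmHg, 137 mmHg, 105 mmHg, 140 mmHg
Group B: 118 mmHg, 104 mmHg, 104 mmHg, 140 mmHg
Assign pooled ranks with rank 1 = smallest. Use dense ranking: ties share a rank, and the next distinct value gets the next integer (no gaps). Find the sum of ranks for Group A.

Sorted (ascending): 104, 104, 104, 105, 118, 137, 138, 140, 140, 152
The 3 values of 104 share dense rank 1.
The 2 values of 140 share dense rank 6.
Remaining distinct values take the next consecutive integers.
Group A values → pooled ranks: 152→7, 104→1, 138→5, 137→4, 105→2, 140→6
Rank sum = 7 + 1 + 5 + 4 + 2 + 6 = 25

25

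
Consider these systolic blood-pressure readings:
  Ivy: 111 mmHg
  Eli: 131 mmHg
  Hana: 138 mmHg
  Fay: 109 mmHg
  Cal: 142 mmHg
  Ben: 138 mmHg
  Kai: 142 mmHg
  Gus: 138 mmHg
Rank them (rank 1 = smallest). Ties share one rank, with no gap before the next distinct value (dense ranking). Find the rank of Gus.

4

Sorted (ascending): 109, 111, 131, 138, 138, 138, 142, 142
The 3 values of 138 share dense rank 4.
The 2 values of 142 share dense rank 5.
Remaining distinct values take the next consecutive integers.
Gus has value 138 mmHg → rank 4.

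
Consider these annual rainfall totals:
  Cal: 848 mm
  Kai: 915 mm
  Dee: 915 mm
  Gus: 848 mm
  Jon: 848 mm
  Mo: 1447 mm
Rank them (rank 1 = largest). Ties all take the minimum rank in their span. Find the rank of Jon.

Sorted (descending): 1447, 915, 915, 848, 848, 848
The 2 values of 915 occupy positions 2–3 → each gets rank 2.
The 3 values of 848 occupy positions 4–6 → each gets rank 4.
Jon has value 848 mm → rank 4.

4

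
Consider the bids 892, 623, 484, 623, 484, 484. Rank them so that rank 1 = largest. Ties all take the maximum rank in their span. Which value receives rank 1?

892

Sorted (descending): 892, 623, 623, 484, 484, 484
The 2 values of 623 occupy positions 2–3 → each gets rank 3.
The 3 values of 484 occupy positions 4–6 → each gets rank 6.
Rank 1 → value 892.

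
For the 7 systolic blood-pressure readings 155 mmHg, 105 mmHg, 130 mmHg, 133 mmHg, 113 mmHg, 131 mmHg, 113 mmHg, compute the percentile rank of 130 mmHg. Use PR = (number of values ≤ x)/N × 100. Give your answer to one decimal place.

57.1

N = 7.
Strictly below 130: 3. Equal to 130: 1.
PR = 4/7 × 100 = 57.1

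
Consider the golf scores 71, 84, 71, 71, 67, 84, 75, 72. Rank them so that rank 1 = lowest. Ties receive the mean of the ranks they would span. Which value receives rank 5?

72

Sorted (ascending): 67, 71, 71, 71, 72, 75, 84, 84
The 3 values of 71 occupy positions 2–4 → average rank 3.
The 2 values of 84 occupy positions 7–8 → average rank (7+8)/2 = 7.5.
Rank 5 → value 72.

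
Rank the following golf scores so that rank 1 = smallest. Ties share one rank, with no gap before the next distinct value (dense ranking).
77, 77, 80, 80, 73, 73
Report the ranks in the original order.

Sorted (ascending): 73, 73, 77, 77, 80, 80
The 2 values of 73 share dense rank 1.
The 2 values of 77 share dense rank 2.
The 2 values of 80 share dense rank 3.

2, 2, 3, 3, 1, 1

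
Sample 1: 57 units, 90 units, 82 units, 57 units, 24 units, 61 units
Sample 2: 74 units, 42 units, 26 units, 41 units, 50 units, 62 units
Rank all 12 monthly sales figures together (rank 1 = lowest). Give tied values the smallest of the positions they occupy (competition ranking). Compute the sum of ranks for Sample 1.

44

Sorted (ascending): 24, 26, 41, 42, 50, 57, 57, 61, 62, 74, 82, 90
The 2 values of 57 occupy positions 6–7 → each gets rank 6.
Sample 1 values → pooled ranks: 57→6, 90→12, 82→11, 57→6, 24→1, 61→8
Rank sum = 6 + 12 + 11 + 6 + 1 + 8 = 44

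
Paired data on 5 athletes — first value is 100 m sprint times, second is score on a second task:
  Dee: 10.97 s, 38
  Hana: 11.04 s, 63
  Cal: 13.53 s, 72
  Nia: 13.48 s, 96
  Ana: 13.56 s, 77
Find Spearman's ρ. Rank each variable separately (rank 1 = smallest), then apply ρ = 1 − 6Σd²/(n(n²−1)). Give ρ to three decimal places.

Ranks of variable 1: 1, 2, 4, 3, 5
Ranks of variable 2: 1, 2, 3, 5, 4
d = r₁ − r₂: 0, 0, 1, -2, 1
d²: 0, 0, 1, 4, 1; Σd² = 6
ρ = 1 − 6·6/(5·24) = 1 − 36/120 = 0.700

0.700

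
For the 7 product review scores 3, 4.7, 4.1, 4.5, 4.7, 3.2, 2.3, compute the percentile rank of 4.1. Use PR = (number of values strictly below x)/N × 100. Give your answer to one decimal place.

N = 7.
Strictly below 4.1: 3. Equal to 4.1: 1.
PR = 3/7 × 100 = 42.9

42.9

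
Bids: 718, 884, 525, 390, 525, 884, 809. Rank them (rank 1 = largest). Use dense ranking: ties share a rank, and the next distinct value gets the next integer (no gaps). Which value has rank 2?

Sorted (descending): 884, 884, 809, 718, 525, 525, 390
The 2 values of 884 share dense rank 1.
The 2 values of 525 share dense rank 4.
Remaining distinct values take the next consecutive integers.
Rank 2 → value 809.

809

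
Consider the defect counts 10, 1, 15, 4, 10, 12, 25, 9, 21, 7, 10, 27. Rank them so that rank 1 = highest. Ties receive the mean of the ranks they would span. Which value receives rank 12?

1

Sorted (descending): 27, 25, 21, 15, 12, 10, 10, 10, 9, 7, 4, 1
The 3 values of 10 occupy positions 6–8 → average rank 7.
Rank 12 → value 1.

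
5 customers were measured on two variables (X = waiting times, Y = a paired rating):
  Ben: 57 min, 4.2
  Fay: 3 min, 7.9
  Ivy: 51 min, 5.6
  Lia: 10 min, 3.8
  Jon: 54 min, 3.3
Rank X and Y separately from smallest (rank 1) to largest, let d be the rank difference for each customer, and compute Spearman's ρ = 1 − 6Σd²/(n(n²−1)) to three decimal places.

Ranks of variable 1: 5, 1, 3, 2, 4
Ranks of variable 2: 3, 5, 4, 2, 1
d = r₁ − r₂: 2, -4, -1, 0, 3
d²: 4, 16, 1, 0, 9; Σd² = 30
ρ = 1 − 6·30/(5·24) = 1 − 180/120 = -0.500

-0.500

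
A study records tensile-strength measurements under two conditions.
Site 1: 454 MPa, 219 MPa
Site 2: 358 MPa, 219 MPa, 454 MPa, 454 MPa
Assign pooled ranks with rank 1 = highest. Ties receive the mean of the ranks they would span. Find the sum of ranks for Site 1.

7.5

Sorted (descending): 454, 454, 454, 358, 219, 219
The 3 values of 454 occupy positions 1–3 → average rank 2.
The 2 values of 219 occupy positions 5–6 → average rank (5+6)/2 = 5.5.
Site 1 values → pooled ranks: 454→2, 219→5.5
Rank sum = 2 + 5.5 = 7.5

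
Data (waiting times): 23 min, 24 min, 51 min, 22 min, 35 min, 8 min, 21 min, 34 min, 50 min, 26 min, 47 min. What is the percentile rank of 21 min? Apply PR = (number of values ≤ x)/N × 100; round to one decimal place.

18.2

N = 11.
Strictly below 21: 1. Equal to 21: 1.
PR = 2/11 × 100 = 18.2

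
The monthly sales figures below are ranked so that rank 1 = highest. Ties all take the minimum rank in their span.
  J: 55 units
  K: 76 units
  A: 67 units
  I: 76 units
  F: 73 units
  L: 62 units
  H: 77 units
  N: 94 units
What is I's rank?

Sorted (descending): 94, 77, 76, 76, 73, 67, 62, 55
The 2 values of 76 occupy positions 3–4 → each gets rank 3.
I has value 76 units → rank 3.

3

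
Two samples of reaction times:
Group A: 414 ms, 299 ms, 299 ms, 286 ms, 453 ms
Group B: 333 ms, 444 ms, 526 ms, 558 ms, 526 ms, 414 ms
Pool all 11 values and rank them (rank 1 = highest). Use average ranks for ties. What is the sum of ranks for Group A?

Sorted (descending): 558, 526, 526, 453, 444, 414, 414, 333, 299, 299, 286
The 2 values of 526 occupy positions 2–3 → average rank (2+3)/2 = 2.5.
The 2 values of 414 occupy positions 6–7 → average rank (6+7)/2 = 6.5.
The 2 values of 299 occupy positions 9–10 → average rank (9+10)/2 = 9.5.
Group A values → pooled ranks: 414→6.5, 299→9.5, 299→9.5, 286→11, 453→4
Rank sum = 6.5 + 9.5 + 9.5 + 11 + 4 = 40.5

40.5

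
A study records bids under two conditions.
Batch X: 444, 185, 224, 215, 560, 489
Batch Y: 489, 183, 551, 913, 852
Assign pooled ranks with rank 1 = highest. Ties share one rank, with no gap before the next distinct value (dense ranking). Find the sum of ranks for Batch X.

38

Sorted (descending): 913, 852, 560, 551, 489, 489, 444, 224, 215, 185, 183
The 2 values of 489 share dense rank 5.
Remaining distinct values take the next consecutive integers.
Batch X values → pooled ranks: 444→6, 185→9, 224→7, 215→8, 560→3, 489→5
Rank sum = 6 + 9 + 7 + 8 + 3 + 5 = 38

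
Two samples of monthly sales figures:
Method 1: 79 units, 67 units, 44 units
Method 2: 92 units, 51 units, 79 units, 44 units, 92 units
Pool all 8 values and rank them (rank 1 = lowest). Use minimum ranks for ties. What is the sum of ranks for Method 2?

Sorted (ascending): 44, 44, 51, 67, 79, 79, 92, 92
The 2 values of 44 occupy positions 1–2 → each gets rank 1.
The 2 values of 79 occupy positions 5–6 → each gets rank 5.
The 2 values of 92 occupy positions 7–8 → each gets rank 7.
Method 2 values → pooled ranks: 92→7, 51→3, 79→5, 44→1, 92→7
Rank sum = 7 + 3 + 5 + 1 + 7 = 23

23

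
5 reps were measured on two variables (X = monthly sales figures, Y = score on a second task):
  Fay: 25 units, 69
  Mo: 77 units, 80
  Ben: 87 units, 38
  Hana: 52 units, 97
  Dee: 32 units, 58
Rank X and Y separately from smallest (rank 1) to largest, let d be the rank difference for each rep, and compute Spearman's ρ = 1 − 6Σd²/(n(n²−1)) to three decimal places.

-0.200

Ranks of variable 1: 1, 4, 5, 3, 2
Ranks of variable 2: 3, 4, 1, 5, 2
d = r₁ − r₂: -2, 0, 4, -2, 0
d²: 4, 0, 16, 4, 0; Σd² = 24
ρ = 1 − 6·24/(5·24) = 1 − 144/120 = -0.200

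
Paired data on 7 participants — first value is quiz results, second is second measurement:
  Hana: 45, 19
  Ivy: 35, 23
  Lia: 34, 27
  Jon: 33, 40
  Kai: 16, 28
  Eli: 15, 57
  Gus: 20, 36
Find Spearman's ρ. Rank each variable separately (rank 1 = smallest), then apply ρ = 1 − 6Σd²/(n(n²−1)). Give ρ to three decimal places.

Ranks of variable 1: 7, 6, 5, 4, 2, 1, 3
Ranks of variable 2: 1, 2, 3, 6, 4, 7, 5
d = r₁ − r₂: 6, 4, 2, -2, -2, -6, -2
d²: 36, 16, 4, 4, 4, 36, 4; Σd² = 104
ρ = 1 − 6·104/(7·48) = 1 − 624/336 = -0.857

-0.857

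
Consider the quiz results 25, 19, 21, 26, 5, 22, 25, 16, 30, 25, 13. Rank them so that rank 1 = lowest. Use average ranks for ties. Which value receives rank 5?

21

Sorted (ascending): 5, 13, 16, 19, 21, 22, 25, 25, 25, 26, 30
The 3 values of 25 occupy positions 7–9 → average rank 8.
Rank 5 → value 21.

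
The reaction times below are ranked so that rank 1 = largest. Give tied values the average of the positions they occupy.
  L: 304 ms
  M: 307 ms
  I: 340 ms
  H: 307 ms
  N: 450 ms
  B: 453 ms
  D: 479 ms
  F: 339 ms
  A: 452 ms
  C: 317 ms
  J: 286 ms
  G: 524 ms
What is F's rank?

Sorted (descending): 524, 479, 453, 452, 450, 340, 339, 317, 307, 307, 304, 286
The 2 values of 307 occupy positions 9–10 → average rank (9+10)/2 = 9.5.
F has value 339 ms → rank 7.

7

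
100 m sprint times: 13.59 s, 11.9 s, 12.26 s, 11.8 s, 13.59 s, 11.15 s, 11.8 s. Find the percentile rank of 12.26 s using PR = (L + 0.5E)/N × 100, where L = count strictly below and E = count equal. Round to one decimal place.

N = 7.
Strictly below 12.26: 4. Equal to 12.26: 1.
PR = (4 + 0.5·1)/7 × 100 = 64.3

64.3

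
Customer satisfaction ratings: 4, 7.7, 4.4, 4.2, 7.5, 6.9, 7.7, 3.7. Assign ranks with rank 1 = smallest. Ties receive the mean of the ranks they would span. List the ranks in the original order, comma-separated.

2, 7.5, 4, 3, 6, 5, 7.5, 1

Sorted (ascending): 3.7, 4, 4.2, 4.4, 6.9, 7.5, 7.7, 7.7
The 2 values of 7.7 occupy positions 7–8 → average rank (7+8)/2 = 7.5.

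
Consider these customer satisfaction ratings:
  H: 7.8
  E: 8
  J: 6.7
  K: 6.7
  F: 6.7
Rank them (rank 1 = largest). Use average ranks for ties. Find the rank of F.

4

Sorted (descending): 8, 7.8, 6.7, 6.7, 6.7
The 3 values of 6.7 occupy positions 3–5 → average rank 4.
F has value 6.7 → rank 4.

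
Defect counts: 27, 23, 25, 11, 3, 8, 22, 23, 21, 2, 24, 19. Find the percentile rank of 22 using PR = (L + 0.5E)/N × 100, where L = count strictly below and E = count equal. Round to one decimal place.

N = 12.
Strictly below 22: 6. Equal to 22: 1.
PR = (6 + 0.5·1)/12 × 100 = 54.2

54.2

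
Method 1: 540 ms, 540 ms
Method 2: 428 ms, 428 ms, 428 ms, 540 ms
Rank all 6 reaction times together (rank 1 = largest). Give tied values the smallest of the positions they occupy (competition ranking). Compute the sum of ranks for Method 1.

2

Sorted (descending): 540, 540, 540, 428, 428, 428
The 3 values of 540 occupy positions 1–3 → each gets rank 1.
The 3 values of 428 occupy positions 4–6 → each gets rank 4.
Method 1 values → pooled ranks: 540→1, 540→1
Rank sum = 1 + 1 = 2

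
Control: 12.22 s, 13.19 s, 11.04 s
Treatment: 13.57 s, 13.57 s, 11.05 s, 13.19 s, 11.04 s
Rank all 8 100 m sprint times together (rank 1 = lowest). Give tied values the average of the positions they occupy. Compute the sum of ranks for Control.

11

Sorted (ascending): 11.04, 11.04, 11.05, 12.22, 13.19, 13.19, 13.57, 13.57
The 2 values of 11.04 occupy positions 1–2 → average rank (1+2)/2 = 1.5.
The 2 values of 13.19 occupy positions 5–6 → average rank (5+6)/2 = 5.5.
The 2 values of 13.57 occupy positions 7–8 → average rank (7+8)/2 = 7.5.
Control values → pooled ranks: 12.22→4, 13.19→5.5, 11.04→1.5
Rank sum = 4 + 5.5 + 1.5 = 11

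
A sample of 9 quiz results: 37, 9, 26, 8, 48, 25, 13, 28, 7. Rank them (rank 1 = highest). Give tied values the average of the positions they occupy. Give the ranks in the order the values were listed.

2, 7, 4, 8, 1, 5, 6, 3, 9

Sorted (descending): 48, 37, 28, 26, 25, 13, 9, 8, 7
No ties — each value takes its position as its rank.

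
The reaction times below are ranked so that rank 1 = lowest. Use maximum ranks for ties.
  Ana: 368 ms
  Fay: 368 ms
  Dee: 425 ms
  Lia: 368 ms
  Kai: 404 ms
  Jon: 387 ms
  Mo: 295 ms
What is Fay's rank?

Sorted (ascending): 295, 368, 368, 368, 387, 404, 425
The 3 values of 368 occupy positions 2–4 → each gets rank 4.
Fay has value 368 ms → rank 4.

4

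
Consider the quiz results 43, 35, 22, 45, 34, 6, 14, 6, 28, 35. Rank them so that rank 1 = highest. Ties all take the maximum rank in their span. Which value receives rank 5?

Sorted (descending): 45, 43, 35, 35, 34, 28, 22, 14, 6, 6
The 2 values of 35 occupy positions 3–4 → each gets rank 4.
The 2 values of 6 occupy positions 9–10 → each gets rank 10.
Rank 5 → value 34.

34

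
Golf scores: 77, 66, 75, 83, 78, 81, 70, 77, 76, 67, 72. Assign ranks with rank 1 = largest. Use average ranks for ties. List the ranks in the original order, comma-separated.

Sorted (descending): 83, 81, 78, 77, 77, 76, 75, 72, 70, 67, 66
The 2 values of 77 occupy positions 4–5 → average rank (4+5)/2 = 4.5.

4.5, 11, 7, 1, 3, 2, 9, 4.5, 6, 10, 8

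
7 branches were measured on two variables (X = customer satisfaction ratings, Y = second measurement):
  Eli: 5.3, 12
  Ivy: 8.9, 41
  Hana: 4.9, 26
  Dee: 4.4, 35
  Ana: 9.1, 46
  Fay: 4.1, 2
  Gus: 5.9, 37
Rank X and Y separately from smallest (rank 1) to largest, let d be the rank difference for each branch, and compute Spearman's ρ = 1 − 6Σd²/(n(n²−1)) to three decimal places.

0.857

Ranks of variable 1: 4, 6, 3, 2, 7, 1, 5
Ranks of variable 2: 2, 6, 3, 4, 7, 1, 5
d = r₁ − r₂: 2, 0, 0, -2, 0, 0, 0
d²: 4, 0, 0, 4, 0, 0, 0; Σd² = 8
ρ = 1 − 6·8/(7·48) = 1 − 48/336 = 0.857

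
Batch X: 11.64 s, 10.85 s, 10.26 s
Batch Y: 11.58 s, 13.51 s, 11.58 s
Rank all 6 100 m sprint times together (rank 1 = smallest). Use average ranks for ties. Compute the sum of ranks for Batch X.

8

Sorted (ascending): 10.26, 10.85, 11.58, 11.58, 11.64, 13.51
The 2 values of 11.58 occupy positions 3–4 → average rank (3+4)/2 = 3.5.
Batch X values → pooled ranks: 11.64→5, 10.85→2, 10.26→1
Rank sum = 5 + 2 + 1 = 8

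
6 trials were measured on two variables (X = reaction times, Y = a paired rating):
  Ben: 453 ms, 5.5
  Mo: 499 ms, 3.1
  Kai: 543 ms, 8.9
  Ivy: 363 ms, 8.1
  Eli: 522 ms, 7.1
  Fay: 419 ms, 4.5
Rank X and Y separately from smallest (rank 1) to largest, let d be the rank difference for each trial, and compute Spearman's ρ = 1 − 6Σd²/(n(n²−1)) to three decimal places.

0.257

Ranks of variable 1: 3, 4, 6, 1, 5, 2
Ranks of variable 2: 3, 1, 6, 5, 4, 2
d = r₁ − r₂: 0, 3, 0, -4, 1, 0
d²: 0, 9, 0, 16, 1, 0; Σd² = 26
ρ = 1 − 6·26/(6·35) = 1 − 156/210 = 0.257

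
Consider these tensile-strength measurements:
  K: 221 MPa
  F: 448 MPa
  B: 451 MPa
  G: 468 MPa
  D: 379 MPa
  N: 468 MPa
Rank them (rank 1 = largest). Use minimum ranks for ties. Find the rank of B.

Sorted (descending): 468, 468, 451, 448, 379, 221
The 2 values of 468 occupy positions 1–2 → each gets rank 1.
B has value 451 MPa → rank 3.

3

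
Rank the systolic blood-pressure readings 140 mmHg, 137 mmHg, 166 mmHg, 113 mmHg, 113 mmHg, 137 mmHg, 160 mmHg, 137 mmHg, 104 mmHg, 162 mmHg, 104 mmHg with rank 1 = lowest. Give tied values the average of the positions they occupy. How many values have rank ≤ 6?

7

Sorted (ascending): 104, 104, 113, 113, 137, 137, 137, 140, 160, 162, 166
The 2 values of 104 occupy positions 1–2 → average rank (1+2)/2 = 1.5.
The 2 values of 113 occupy positions 3–4 → average rank (3+4)/2 = 3.5.
The 3 values of 137 occupy positions 5–7 → average rank 6.
Ranks ≤ 6: {1.5, 1.5, 3.5, 3.5, 6, 6, 6} → 7 values.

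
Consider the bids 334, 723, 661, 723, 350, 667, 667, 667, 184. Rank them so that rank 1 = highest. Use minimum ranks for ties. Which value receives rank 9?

Sorted (descending): 723, 723, 667, 667, 667, 661, 350, 334, 184
The 2 values of 723 occupy positions 1–2 → each gets rank 1.
The 3 values of 667 occupy positions 3–5 → each gets rank 3.
Rank 9 → value 184.

184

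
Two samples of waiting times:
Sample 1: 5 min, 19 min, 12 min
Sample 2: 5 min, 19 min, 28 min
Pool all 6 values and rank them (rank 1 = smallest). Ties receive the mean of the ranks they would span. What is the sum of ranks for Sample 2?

Sorted (ascending): 5, 5, 12, 19, 19, 28
The 2 values of 5 occupy positions 1–2 → average rank (1+2)/2 = 1.5.
The 2 values of 19 occupy positions 4–5 → average rank (4+5)/2 = 4.5.
Sample 2 values → pooled ranks: 5→1.5, 19→4.5, 28→6
Rank sum = 1.5 + 4.5 + 6 = 12

12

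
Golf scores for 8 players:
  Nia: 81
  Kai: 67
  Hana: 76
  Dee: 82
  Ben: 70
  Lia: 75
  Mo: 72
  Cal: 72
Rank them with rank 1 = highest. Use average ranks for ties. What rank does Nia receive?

2

Sorted (descending): 82, 81, 76, 75, 72, 72, 70, 67
The 2 values of 72 occupy positions 5–6 → average rank (5+6)/2 = 5.5.
Nia has value 81 → rank 2.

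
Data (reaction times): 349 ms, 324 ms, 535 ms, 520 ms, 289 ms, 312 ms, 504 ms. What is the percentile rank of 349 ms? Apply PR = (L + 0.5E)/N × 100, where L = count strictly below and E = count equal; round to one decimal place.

N = 7.
Strictly below 349: 3. Equal to 349: 1.
PR = (3 + 0.5·1)/7 × 100 = 50.0

50.0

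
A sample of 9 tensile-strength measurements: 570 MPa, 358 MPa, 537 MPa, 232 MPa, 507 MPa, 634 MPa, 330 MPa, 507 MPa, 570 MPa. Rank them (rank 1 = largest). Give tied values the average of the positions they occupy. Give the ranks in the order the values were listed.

2.5, 7, 4, 9, 5.5, 1, 8, 5.5, 2.5

Sorted (descending): 634, 570, 570, 537, 507, 507, 358, 330, 232
The 2 values of 570 occupy positions 2–3 → average rank (2+3)/2 = 2.5.
The 2 values of 507 occupy positions 5–6 → average rank (5+6)/2 = 5.5.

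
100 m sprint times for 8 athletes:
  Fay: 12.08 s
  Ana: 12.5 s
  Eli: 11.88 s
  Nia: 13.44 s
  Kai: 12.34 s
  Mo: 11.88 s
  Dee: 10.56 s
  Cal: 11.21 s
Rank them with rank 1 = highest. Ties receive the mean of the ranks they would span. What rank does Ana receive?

2

Sorted (descending): 13.44, 12.5, 12.34, 12.08, 11.88, 11.88, 11.21, 10.56
The 2 values of 11.88 occupy positions 5–6 → average rank (5+6)/2 = 5.5.
Ana has value 12.5 s → rank 2.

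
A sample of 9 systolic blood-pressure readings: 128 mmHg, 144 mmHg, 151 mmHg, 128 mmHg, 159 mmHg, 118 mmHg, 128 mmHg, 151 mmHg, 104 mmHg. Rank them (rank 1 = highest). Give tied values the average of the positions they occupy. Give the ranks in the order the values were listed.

6, 4, 2.5, 6, 1, 8, 6, 2.5, 9

Sorted (descending): 159, 151, 151, 144, 128, 128, 128, 118, 104
The 2 values of 151 occupy positions 2–3 → average rank (2+3)/2 = 2.5.
The 3 values of 128 occupy positions 5–7 → average rank 6.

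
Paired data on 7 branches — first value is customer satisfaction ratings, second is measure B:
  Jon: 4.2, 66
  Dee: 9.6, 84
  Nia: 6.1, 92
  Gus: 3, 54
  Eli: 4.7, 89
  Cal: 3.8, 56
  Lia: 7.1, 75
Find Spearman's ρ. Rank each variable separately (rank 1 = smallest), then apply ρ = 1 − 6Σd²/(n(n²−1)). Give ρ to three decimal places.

Ranks of variable 1: 3, 7, 5, 1, 4, 2, 6
Ranks of variable 2: 3, 5, 7, 1, 6, 2, 4
d = r₁ − r₂: 0, 2, -2, 0, -2, 0, 2
d²: 0, 4, 4, 0, 4, 0, 4; Σd² = 16
ρ = 1 − 6·16/(7·48) = 1 − 96/336 = 0.714

0.714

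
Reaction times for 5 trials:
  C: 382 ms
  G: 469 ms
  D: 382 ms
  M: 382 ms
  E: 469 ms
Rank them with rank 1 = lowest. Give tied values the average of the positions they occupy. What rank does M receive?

Sorted (ascending): 382, 382, 382, 469, 469
The 3 values of 382 occupy positions 1–3 → average rank 2.
The 2 values of 469 occupy positions 4–5 → average rank (4+5)/2 = 4.5.
M has value 382 ms → rank 2.

2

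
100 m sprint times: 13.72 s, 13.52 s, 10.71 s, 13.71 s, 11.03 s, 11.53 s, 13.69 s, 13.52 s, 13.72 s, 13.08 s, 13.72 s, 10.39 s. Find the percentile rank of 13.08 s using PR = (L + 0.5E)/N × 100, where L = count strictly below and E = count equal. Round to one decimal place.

37.5

N = 12.
Strictly below 13.08: 4. Equal to 13.08: 1.
PR = (4 + 0.5·1)/12 × 100 = 37.5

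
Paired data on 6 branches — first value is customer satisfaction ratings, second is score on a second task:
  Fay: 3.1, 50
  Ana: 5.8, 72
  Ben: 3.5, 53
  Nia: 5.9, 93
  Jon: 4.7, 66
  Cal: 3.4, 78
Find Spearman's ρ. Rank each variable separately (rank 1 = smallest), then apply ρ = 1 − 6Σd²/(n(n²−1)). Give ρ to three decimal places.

Ranks of variable 1: 1, 5, 3, 6, 4, 2
Ranks of variable 2: 1, 4, 2, 6, 3, 5
d = r₁ − r₂: 0, 1, 1, 0, 1, -3
d²: 0, 1, 1, 0, 1, 9; Σd² = 12
ρ = 1 − 6·12/(6·35) = 1 − 72/210 = 0.657

0.657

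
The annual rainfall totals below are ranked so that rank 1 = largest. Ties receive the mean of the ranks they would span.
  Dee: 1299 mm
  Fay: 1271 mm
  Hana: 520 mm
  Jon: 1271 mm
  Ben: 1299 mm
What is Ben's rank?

1.5

Sorted (descending): 1299, 1299, 1271, 1271, 520
The 2 values of 1299 occupy positions 1–2 → average rank (1+2)/2 = 1.5.
The 2 values of 1271 occupy positions 3–4 → average rank (3+4)/2 = 3.5.
Ben has value 1299 mm → rank 1.5.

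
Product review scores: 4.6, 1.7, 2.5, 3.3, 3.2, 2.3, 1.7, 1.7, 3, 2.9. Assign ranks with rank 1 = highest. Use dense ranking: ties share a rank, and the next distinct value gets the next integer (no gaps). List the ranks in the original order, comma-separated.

Sorted (descending): 4.6, 3.3, 3.2, 3, 2.9, 2.5, 2.3, 1.7, 1.7, 1.7
The 3 values of 1.7 share dense rank 8.
Remaining distinct values take the next consecutive integers.

1, 8, 6, 2, 3, 7, 8, 8, 4, 5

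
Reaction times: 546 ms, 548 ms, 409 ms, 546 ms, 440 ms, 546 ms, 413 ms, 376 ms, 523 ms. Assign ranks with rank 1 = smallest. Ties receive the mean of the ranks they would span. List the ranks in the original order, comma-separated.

Sorted (ascending): 376, 409, 413, 440, 523, 546, 546, 546, 548
The 3 values of 546 occupy positions 6–8 → average rank 7.

7, 9, 2, 7, 4, 7, 3, 1, 5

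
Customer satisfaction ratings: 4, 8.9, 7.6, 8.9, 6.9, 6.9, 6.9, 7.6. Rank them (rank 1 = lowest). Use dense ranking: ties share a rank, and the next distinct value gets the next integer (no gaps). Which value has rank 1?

4

Sorted (ascending): 4, 6.9, 6.9, 6.9, 7.6, 7.6, 8.9, 8.9
The 3 values of 6.9 share dense rank 2.
The 2 values of 7.6 share dense rank 3.
The 2 values of 8.9 share dense rank 4.
Remaining distinct values take the next consecutive integers.
Rank 1 → value 4.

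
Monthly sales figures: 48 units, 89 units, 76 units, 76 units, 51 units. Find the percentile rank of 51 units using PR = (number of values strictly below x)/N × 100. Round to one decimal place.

N = 5.
Strictly below 51: 1. Equal to 51: 1.
PR = 1/5 × 100 = 20.0

20.0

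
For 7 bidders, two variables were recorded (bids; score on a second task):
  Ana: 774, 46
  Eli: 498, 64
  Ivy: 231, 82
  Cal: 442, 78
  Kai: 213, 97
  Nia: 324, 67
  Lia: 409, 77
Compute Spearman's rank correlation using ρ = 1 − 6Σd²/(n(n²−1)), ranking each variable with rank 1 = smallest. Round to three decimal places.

Ranks of variable 1: 7, 6, 2, 5, 1, 3, 4
Ranks of variable 2: 1, 2, 6, 5, 7, 3, 4
d = r₁ − r₂: 6, 4, -4, 0, -6, 0, 0
d²: 36, 16, 16, 0, 36, 0, 0; Σd² = 104
ρ = 1 − 6·104/(7·48) = 1 − 624/336 = -0.857

-0.857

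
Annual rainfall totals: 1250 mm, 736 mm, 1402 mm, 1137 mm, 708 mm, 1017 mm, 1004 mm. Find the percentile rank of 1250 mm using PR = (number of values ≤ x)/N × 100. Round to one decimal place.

85.7

N = 7.
Strictly below 1250: 5. Equal to 1250: 1.
PR = 6/7 × 100 = 85.7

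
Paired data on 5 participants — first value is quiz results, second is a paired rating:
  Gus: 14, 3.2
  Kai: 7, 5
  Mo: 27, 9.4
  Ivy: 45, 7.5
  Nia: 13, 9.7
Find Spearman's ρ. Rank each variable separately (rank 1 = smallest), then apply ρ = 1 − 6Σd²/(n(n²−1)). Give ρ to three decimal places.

0.100

Ranks of variable 1: 3, 1, 4, 5, 2
Ranks of variable 2: 1, 2, 4, 3, 5
d = r₁ − r₂: 2, -1, 0, 2, -3
d²: 4, 1, 0, 4, 9; Σd² = 18
ρ = 1 − 6·18/(5·24) = 1 − 108/120 = 0.100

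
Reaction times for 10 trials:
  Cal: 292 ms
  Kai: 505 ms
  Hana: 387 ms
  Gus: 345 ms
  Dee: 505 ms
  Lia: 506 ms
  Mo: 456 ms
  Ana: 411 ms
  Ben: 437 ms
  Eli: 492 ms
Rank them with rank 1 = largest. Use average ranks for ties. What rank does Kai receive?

2.5

Sorted (descending): 506, 505, 505, 492, 456, 437, 411, 387, 345, 292
The 2 values of 505 occupy positions 2–3 → average rank (2+3)/2 = 2.5.
Kai has value 505 ms → rank 2.5.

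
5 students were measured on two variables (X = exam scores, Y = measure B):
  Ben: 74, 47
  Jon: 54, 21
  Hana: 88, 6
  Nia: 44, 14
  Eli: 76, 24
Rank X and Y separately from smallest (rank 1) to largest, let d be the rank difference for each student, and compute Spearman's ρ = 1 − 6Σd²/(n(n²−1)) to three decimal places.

Ranks of variable 1: 3, 2, 5, 1, 4
Ranks of variable 2: 5, 3, 1, 2, 4
d = r₁ − r₂: -2, -1, 4, -1, 0
d²: 4, 1, 16, 1, 0; Σd² = 22
ρ = 1 − 6·22/(5·24) = 1 − 132/120 = -0.100

-0.100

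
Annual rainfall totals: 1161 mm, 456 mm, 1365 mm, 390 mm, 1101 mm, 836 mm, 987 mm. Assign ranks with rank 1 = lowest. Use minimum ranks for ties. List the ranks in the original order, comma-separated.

6, 2, 7, 1, 5, 3, 4

Sorted (ascending): 390, 456, 836, 987, 1101, 1161, 1365
No ties — each value takes its position as its rank.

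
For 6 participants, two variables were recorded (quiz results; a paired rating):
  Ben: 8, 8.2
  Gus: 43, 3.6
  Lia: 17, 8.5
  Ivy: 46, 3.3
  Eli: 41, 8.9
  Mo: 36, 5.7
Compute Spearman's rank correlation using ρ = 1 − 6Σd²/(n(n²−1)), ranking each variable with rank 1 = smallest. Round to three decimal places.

-0.600

Ranks of variable 1: 1, 5, 2, 6, 4, 3
Ranks of variable 2: 4, 2, 5, 1, 6, 3
d = r₁ − r₂: -3, 3, -3, 5, -2, 0
d²: 9, 9, 9, 25, 4, 0; Σd² = 56
ρ = 1 − 6·56/(6·35) = 1 − 336/210 = -0.600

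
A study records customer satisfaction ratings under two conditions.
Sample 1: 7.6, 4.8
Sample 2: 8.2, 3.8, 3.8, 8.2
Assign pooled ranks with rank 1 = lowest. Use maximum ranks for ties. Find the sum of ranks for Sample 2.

Sorted (ascending): 3.8, 3.8, 4.8, 7.6, 8.2, 8.2
The 2 values of 3.8 occupy positions 1–2 → each gets rank 2.
The 2 values of 8.2 occupy positions 5–6 → each gets rank 6.
Sample 2 values → pooled ranks: 8.2→6, 3.8→2, 3.8→2, 8.2→6
Rank sum = 6 + 2 + 2 + 6 = 16

16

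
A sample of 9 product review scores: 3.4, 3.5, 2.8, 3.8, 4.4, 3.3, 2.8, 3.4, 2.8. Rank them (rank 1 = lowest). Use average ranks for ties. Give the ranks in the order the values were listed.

5.5, 7, 2, 8, 9, 4, 2, 5.5, 2

Sorted (ascending): 2.8, 2.8, 2.8, 3.3, 3.4, 3.4, 3.5, 3.8, 4.4
The 3 values of 2.8 occupy positions 1–3 → average rank 2.
The 2 values of 3.4 occupy positions 5–6 → average rank (5+6)/2 = 5.5.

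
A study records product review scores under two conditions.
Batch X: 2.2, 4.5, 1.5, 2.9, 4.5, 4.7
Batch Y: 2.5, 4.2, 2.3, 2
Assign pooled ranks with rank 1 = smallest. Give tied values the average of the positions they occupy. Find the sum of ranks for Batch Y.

Sorted (ascending): 1.5, 2, 2.2, 2.3, 2.5, 2.9, 4.2, 4.5, 4.5, 4.7
The 2 values of 4.5 occupy positions 8–9 → average rank (8+9)/2 = 8.5.
Batch Y values → pooled ranks: 2.5→5, 4.2→7, 2.3→4, 2→2
Rank sum = 5 + 7 + 4 + 2 = 18

18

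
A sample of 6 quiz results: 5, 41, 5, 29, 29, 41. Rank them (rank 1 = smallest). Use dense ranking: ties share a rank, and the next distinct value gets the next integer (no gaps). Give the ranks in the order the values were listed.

1, 3, 1, 2, 2, 3

Sorted (ascending): 5, 5, 29, 29, 41, 41
The 2 values of 5 share dense rank 1.
The 2 values of 29 share dense rank 2.
The 2 values of 41 share dense rank 3.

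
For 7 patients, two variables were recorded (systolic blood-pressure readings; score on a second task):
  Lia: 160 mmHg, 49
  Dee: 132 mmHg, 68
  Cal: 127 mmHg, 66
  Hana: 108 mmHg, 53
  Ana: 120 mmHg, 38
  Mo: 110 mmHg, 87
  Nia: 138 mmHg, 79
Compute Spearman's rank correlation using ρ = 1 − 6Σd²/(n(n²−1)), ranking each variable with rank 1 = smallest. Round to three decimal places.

-0.036

Ranks of variable 1: 7, 5, 4, 1, 3, 2, 6
Ranks of variable 2: 2, 5, 4, 3, 1, 7, 6
d = r₁ − r₂: 5, 0, 0, -2, 2, -5, 0
d²: 25, 0, 0, 4, 4, 25, 0; Σd² = 58
ρ = 1 − 6·58/(7·48) = 1 − 348/336 = -0.036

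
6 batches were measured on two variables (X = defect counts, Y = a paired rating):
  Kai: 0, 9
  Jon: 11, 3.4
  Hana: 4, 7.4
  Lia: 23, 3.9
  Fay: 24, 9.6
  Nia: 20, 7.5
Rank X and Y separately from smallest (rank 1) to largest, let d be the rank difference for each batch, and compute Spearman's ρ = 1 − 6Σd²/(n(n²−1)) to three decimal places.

Ranks of variable 1: 1, 3, 2, 5, 6, 4
Ranks of variable 2: 5, 1, 3, 2, 6, 4
d = r₁ − r₂: -4, 2, -1, 3, 0, 0
d²: 16, 4, 1, 9, 0, 0; Σd² = 30
ρ = 1 − 6·30/(6·35) = 1 − 180/210 = 0.143

0.143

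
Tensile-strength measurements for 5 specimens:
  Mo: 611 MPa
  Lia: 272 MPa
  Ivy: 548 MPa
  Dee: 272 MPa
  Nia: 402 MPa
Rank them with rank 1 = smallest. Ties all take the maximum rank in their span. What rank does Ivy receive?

4

Sorted (ascending): 272, 272, 402, 548, 611
The 2 values of 272 occupy positions 1–2 → each gets rank 2.
Ivy has value 548 MPa → rank 4.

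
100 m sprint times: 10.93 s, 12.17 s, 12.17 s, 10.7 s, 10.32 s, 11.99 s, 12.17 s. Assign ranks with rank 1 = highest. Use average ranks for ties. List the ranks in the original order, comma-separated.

Sorted (descending): 12.17, 12.17, 12.17, 11.99, 10.93, 10.7, 10.32
The 3 values of 12.17 occupy positions 1–3 → average rank 2.

5, 2, 2, 6, 7, 4, 2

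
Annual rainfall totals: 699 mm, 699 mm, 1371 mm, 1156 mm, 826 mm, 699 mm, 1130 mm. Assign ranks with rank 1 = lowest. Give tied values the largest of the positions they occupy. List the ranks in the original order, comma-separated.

3, 3, 7, 6, 4, 3, 5

Sorted (ascending): 699, 699, 699, 826, 1130, 1156, 1371
The 3 values of 699 occupy positions 1–3 → each gets rank 3.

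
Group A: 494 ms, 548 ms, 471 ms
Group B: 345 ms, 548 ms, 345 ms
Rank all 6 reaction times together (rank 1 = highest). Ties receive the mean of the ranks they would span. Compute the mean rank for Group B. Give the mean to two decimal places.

Sorted (descending): 548, 548, 494, 471, 345, 345
The 2 values of 548 occupy positions 1–2 → average rank (1+2)/2 = 1.5.
The 2 values of 345 occupy positions 5–6 → average rank (5+6)/2 = 5.5.
Group B values → pooled ranks: 345→5.5, 548→1.5, 345→5.5
Mean rank = (5.5 + 1.5 + 5.5) / 3 = 4.17

4.17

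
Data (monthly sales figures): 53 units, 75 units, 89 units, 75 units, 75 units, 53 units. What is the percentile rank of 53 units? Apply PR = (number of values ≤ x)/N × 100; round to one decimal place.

33.3

N = 6.
Strictly below 53: 0. Equal to 53: 2.
PR = 2/6 × 100 = 33.3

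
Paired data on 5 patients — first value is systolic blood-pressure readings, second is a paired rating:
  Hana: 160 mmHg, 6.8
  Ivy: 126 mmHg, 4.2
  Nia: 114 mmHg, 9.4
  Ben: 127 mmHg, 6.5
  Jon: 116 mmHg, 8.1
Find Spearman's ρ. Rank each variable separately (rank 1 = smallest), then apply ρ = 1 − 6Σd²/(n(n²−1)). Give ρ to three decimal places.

-0.600

Ranks of variable 1: 5, 3, 1, 4, 2
Ranks of variable 2: 3, 1, 5, 2, 4
d = r₁ − r₂: 2, 2, -4, 2, -2
d²: 4, 4, 16, 4, 4; Σd² = 32
ρ = 1 − 6·32/(5·24) = 1 − 192/120 = -0.600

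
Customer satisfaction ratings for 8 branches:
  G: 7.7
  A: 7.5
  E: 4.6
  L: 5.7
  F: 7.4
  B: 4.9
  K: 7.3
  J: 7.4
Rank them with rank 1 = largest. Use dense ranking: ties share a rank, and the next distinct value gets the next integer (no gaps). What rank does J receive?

Sorted (descending): 7.7, 7.5, 7.4, 7.4, 7.3, 5.7, 4.9, 4.6
The 2 values of 7.4 share dense rank 3.
Remaining distinct values take the next consecutive integers.
J has value 7.4 → rank 3.

3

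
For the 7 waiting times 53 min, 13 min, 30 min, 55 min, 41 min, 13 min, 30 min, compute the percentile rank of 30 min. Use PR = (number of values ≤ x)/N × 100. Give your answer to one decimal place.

57.1

N = 7.
Strictly below 30: 2. Equal to 30: 2.
PR = 4/7 × 100 = 57.1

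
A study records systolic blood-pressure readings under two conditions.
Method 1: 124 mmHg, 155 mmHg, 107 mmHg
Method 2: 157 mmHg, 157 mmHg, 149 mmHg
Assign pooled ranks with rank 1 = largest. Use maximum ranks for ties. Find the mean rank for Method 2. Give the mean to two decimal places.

Sorted (descending): 157, 157, 155, 149, 124, 107
The 2 values of 157 occupy positions 1–2 → each gets rank 2.
Method 2 values → pooled ranks: 157→2, 157→2, 149→4
Mean rank = (2 + 2 + 4) / 3 = 2.67

2.67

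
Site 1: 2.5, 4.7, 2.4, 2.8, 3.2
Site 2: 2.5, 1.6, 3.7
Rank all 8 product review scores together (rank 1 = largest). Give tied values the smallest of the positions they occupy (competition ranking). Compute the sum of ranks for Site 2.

15

Sorted (descending): 4.7, 3.7, 3.2, 2.8, 2.5, 2.5, 2.4, 1.6
The 2 values of 2.5 occupy positions 5–6 → each gets rank 5.
Site 2 values → pooled ranks: 2.5→5, 1.6→8, 3.7→2
Rank sum = 5 + 8 + 2 = 15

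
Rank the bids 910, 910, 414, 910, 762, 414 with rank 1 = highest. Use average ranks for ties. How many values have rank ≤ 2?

Sorted (descending): 910, 910, 910, 762, 414, 414
The 3 values of 910 occupy positions 1–3 → average rank 2.
The 2 values of 414 occupy positions 5–6 → average rank (5+6)/2 = 5.5.
Ranks ≤ 2: {2, 2, 2} → 3 values.

3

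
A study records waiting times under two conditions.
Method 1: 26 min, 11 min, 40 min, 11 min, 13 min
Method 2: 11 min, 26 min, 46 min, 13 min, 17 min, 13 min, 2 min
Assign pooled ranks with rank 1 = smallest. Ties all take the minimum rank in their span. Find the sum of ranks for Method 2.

42

Sorted (ascending): 2, 11, 11, 11, 13, 13, 13, 17, 26, 26, 40, 46
The 3 values of 11 occupy positions 2–4 → each gets rank 2.
The 3 values of 13 occupy positions 5–7 → each gets rank 5.
The 2 values of 26 occupy positions 9–10 → each gets rank 9.
Method 2 values → pooled ranks: 11→2, 26→9, 46→12, 13→5, 17→8, 13→5, 2→1
Rank sum = 2 + 9 + 12 + 5 + 8 + 5 + 1 = 42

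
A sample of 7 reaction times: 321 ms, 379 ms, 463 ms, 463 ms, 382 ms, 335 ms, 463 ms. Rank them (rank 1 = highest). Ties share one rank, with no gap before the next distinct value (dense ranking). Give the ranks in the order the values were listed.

5, 3, 1, 1, 2, 4, 1

Sorted (descending): 463, 463, 463, 382, 379, 335, 321
The 3 values of 463 share dense rank 1.
Remaining distinct values take the next consecutive integers.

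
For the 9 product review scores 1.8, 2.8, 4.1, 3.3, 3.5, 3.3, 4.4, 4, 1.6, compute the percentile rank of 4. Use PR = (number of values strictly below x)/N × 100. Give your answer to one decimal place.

N = 9.
Strictly below 4: 6. Equal to 4: 1.
PR = 6/9 × 100 = 66.7

66.7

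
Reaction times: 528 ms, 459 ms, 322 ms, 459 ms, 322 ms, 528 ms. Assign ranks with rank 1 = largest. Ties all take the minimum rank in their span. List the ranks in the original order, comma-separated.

1, 3, 5, 3, 5, 1

Sorted (descending): 528, 528, 459, 459, 322, 322
The 2 values of 528 occupy positions 1–2 → each gets rank 1.
The 2 values of 459 occupy positions 3–4 → each gets rank 3.
The 2 values of 322 occupy positions 5–6 → each gets rank 5.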